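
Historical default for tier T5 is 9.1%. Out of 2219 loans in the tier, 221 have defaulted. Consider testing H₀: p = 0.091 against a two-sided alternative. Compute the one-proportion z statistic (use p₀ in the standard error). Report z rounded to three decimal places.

z = 1.408

p̂ = 221/2219 ≈ 0.0995944.
Standard error under H₀: √(0.091×0.909/2219) = 0.0061055.
z = (0.0995944 − 0.091)/0.0061055 = 0.0085944/0.0061055 = 1.408.
p-value = 2·P(Z > 1.408) ≈ 0.1592.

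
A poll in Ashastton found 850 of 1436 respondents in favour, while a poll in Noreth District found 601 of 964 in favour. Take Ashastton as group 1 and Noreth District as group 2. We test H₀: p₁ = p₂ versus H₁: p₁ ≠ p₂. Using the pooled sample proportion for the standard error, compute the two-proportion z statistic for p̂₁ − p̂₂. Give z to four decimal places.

z = -1.5483

p̂₁ = 850/1436 ≈ 0.5919220, p̂₂ = 601/964 ≈ 0.6234440.
Pooled p̂ = (850+601)/(1436+964) = 1451/2400 = 0.6045833.
SE = √(0.239062 × 0.00173372) = 0.0203585.
z = (0.5919220 − 0.6234440)/0.0203585 = -0.0315220/0.0203585 = -1.5483.
p-value = 2·P(Z > 1.548) ≈ 0.1215.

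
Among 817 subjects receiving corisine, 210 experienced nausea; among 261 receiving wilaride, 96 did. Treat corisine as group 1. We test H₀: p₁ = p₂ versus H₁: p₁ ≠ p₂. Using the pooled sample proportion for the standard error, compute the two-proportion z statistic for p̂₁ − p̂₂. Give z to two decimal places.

z = -3.46

p̂₁ = 210/817 ≈ 0.25704, p̂₂ = 96/261 ≈ 0.36782.
Pooled p̂ = (210+96)/(817+261) = 306/1078 = 0.28386.
SE = √(0.203283 × 0.00505541) = 0.03206.
z = (0.25704 − 0.36782)/0.03206 = -0.11078/0.03206 = -3.46.
p-value = 2·P(Z > 3.456) ≈ 0.0005.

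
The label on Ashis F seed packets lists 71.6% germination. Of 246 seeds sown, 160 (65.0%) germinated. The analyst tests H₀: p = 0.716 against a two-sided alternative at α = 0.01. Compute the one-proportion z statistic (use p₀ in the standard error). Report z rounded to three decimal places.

p̂ = 160/246 = 0.65041.
Under H₀, SE = √(0.716·0.284/246) = √(0.000826602) = 0.02875.
z = (0.65041 − 0.716)/0.02875 = -0.06559/0.02875 = -2.281.
p-value = 2·P(Z > 2.281) ≈ 0.0225, so at α = 0.01 we fail to reject H₀.

z = -2.281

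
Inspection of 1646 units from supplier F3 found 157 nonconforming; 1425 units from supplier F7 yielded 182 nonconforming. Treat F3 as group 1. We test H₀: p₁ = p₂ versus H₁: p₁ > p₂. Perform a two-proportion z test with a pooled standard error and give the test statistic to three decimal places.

z = -2.852

p̂₁ = 157/1646 ≈ 0.09538, p̂₂ = 182/1425 ≈ 0.12772.
Pooled p̂ = (157+182)/(1646+1425) = 339/3071 = 0.11039.
SE = √(p̂(1−p̂)(1/n₁+1/n₂)) = √(0.11039·0.88961·0.00130929) = √(0.000128575) = 0.01134.
z = (0.09538 − 0.12772)/0.01134 = -0.03234/0.01134 = -2.852.
p-value = P(Z > -2.852) ≈ 0.9978.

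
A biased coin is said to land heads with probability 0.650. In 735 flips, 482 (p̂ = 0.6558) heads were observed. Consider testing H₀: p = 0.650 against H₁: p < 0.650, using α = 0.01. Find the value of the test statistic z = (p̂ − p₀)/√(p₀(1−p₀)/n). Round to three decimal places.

z = 0.329

p̂ = 482/735 = 0.65578.
Under H₀, SE = √(0.65·0.35/735) = √(0.000309524) = 0.01759.
z = (0.65578 − 0.65)/0.01759 = 0.00578/0.01759 = 0.329.
p-value = P(Z < 0.329) ≈ 0.6288. With α = 0.01, fail to reject H₀.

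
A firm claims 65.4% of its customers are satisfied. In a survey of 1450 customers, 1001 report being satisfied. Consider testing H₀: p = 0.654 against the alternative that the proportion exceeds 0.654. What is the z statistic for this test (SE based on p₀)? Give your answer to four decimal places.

p̂ = 1001/1450 ≈ 0.6903448.
SE = √(p₀(1−p₀)/n) = √(0.22628/1450) = 0.0124923.
z = (0.6903448 − 0.654)/0.0124923 = 0.0363448/0.0124923 = 2.9094.
p-value = P(Z > 2.909) ≈ 0.0018.

z = 2.9094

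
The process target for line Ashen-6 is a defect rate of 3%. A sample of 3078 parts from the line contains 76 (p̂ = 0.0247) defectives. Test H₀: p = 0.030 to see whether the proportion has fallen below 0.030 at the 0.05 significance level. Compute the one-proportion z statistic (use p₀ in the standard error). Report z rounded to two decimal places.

p̂ = 76/3078 = 0.02469.
SE = √(p₀(1−p₀)/n) = √(0.0291/3078) = 0.00307.
z = (0.02469 − 0.03)/0.00307 = -0.00531/0.00307 = -1.73.
p-value = P(Z < -1.727) ≈ 0.0421, so at α = 0.05 we reject H₀.

z = -1.73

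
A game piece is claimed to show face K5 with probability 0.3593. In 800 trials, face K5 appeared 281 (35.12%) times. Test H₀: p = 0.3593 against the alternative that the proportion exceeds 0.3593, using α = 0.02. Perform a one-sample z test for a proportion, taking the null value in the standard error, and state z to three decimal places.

z = -0.475

p̂ = 281/800 = 0.35125.
SE = √(p₀(1−p₀)/n) = √(0.2302/800) = 0.01696.
z = (0.35125 − 0.3593)/0.01696 = -0.00805/0.01696 = -0.475.
p-value = P(Z > -0.475) ≈ 0.6824. With α = 0.02, fail to reject H₀.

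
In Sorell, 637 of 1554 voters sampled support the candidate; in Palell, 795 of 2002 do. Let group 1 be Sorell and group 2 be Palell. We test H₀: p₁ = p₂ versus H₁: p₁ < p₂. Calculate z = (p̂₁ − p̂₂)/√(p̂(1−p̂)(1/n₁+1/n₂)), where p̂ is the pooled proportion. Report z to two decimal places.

z = 0.77

p̂₁ = 637/1554 = 0.4099, p̂₂ = 795/2002 = 0.3971.
Pooled p̂ = (637+795)/(1554+2002) = 1432/3556 = 0.4027.
SE = √(p̂(1−p̂)(1/n₁+1/n₂)) = √(0.4027·0.5973·0.001143) = √(0.000274929) = 0.0166.
z = (0.4099 − 0.3971)/0.0166 = 0.0128/0.0166 = 0.77.
p-value = P(Z < 0.772) ≈ 0.7801.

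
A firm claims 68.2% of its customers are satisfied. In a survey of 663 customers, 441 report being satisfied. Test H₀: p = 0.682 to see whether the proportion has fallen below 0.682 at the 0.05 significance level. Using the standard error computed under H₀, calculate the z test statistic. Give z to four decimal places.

z = -0.9312

p̂ = 441/663 = 0.665158.
Standard error under H₀: √(0.682×0.318/663) = 0.018086.
z = (0.665158 − 0.682)/0.018086 = -0.016842/0.018086 = -0.9312.
p-value = P(Z < -0.931) ≈ 0.1759, so at α = 0.05 we fail to reject H₀.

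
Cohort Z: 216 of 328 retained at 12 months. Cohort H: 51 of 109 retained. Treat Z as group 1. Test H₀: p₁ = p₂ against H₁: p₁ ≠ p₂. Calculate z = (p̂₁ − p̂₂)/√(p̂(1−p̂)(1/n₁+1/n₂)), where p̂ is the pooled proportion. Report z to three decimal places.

p̂₁ = 216/328 = 0.65854, p̂₂ = 51/109 = 0.46789.
Pooled p̂ = (216+51)/(328+109) = 267/437 = 0.61098.
SE = √(p̂(1−p̂)(1/n₁+1/n₂)) = √(0.61098·0.38902·0.0122231) = √(0.00290522) = 0.05390.
z = (0.65854 − 0.46789)/0.05390 = 0.19065/0.05390 = 3.537.
p-value = 2·P(Z > 3.537) ≈ 0.0004.

z = 3.537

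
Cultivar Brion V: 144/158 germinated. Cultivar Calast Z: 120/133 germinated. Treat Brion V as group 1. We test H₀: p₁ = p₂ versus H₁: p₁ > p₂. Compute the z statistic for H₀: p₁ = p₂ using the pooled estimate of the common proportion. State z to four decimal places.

p̂₁ = 144/158 ≈ 0.911392, p̂₂ = 120/133 ≈ 0.902256.
Pooled p̂ = (144+120)/(158+133) = 264/291 = 0.907216.
SE = √(p̂(1−p̂)(1/n₁+1/n₂)) = √(0.907216·0.092784·0.0138479) = √(0.00116564) = 0.034142.
z = (0.911392 − 0.902256)/0.034142 = 0.009136/0.034142 = 0.2676.
p-value = P(Z > 0.268) ≈ 0.3945.

z = 0.2676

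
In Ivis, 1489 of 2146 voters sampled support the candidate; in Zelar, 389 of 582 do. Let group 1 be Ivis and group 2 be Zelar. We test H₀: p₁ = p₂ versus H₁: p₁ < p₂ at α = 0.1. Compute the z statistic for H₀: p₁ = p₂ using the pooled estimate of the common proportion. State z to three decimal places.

p̂₁ = 1489/2146 ≈ 0.69385, p̂₂ = 389/582 ≈ 0.66838.
Pooled p̂ = (1489+389)/(2146+582) = 1878/2728 = 0.68842.
SE = √(0.214499 × 0.0021842) = 0.02165.
z = (0.69385 − 0.66838)/0.02165 = 0.02547/0.02165 = 1.176.
p-value = P(Z < 1.176) ≈ 0.8803, so at α = 0.1 we fail to reject H₀.

z = 1.176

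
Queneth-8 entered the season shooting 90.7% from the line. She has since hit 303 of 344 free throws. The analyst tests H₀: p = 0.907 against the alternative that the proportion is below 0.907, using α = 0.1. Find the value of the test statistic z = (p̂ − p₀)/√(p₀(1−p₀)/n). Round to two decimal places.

z = -1.67

p̂ = 303/344 = 0.8808.
Under H₀, SE = √(0.907·0.093/344) = √(0.000245206) = 0.0157.
z = (0.8808 − 0.907)/0.0157 = -0.0262/0.0157 = -1.67.
p-value = P(Z < -1.672) ≈ 0.0472, so at α = 0.1 we reject H₀.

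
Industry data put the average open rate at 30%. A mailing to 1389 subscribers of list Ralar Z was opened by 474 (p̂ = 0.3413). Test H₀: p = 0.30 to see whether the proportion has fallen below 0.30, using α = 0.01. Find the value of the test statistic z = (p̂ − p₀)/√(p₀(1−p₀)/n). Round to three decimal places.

z = 3.355

p̂ = 474/1389 ≈ 0.341253.
Standard error under H₀: √(0.3×0.7/1389) = 0.012296.
z = (0.341253 − 0.3)/0.012296 = 0.041253/0.012296 = 3.355.
p-value = P(Z < 3.355) ≈ 0.9996, so at α = 0.01 we fail to reject H₀.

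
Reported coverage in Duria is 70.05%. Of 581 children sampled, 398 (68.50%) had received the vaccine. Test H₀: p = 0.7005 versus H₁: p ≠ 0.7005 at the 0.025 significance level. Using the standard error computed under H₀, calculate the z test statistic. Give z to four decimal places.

z = -0.8143

p̂ = 398/581 ≈ 0.685026.
SE = √(p₀(1−p₀)/n) = √(0.2098/581) = 0.019003.
z = (0.685026 − 0.7005)/0.019003 = -0.015474/0.019003 = -0.8143.
p-value = 2·P(Z > 0.814) ≈ 0.4155; since p > α = 0.025, fail to reject H₀.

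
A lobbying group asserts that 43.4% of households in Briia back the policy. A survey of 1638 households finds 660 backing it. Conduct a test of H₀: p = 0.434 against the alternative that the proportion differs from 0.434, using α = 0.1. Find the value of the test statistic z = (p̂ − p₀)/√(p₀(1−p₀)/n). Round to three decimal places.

p̂ = 660/1638 = 0.402930.
Under H₀, SE = √(0.434·0.566/1638) = √(0.000149966) = 0.012246.
z = (0.402930 − 0.434)/0.012246 = -0.031070/0.012246 = -2.537.
p-value = 2·P(Z > 2.537) ≈ 0.0112. With α = 0.1, reject H₀.

z = -2.537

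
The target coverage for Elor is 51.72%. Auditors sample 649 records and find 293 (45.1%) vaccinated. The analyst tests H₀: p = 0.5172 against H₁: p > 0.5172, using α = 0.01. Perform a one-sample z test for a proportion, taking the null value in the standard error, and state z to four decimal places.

p̂ = 293/649 = 0.451464.
Standard error under H₀: √(0.5172×0.4828/649) = 0.019615.
z = (0.451464 − 0.5172)/0.019615 = -0.065736/0.019615 = -3.3513.
p-value = P(Z > -3.351) ≈ 0.9996; since p > α = 0.01, fail to reject H₀.

z = -3.3513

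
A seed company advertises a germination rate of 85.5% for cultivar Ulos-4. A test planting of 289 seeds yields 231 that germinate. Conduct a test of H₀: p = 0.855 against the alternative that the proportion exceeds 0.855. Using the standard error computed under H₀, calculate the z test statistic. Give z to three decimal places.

p̂ = 231/289 = 0.79931.
Standard error under H₀: √(0.855×0.145/289) = 0.02071.
z = (0.79931 − 0.855)/0.02071 = -0.05569/0.02071 = -2.689.

z = -2.689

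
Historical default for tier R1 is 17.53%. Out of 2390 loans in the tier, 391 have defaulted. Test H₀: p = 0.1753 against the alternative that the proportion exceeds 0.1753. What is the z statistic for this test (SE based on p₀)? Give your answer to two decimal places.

p̂ = 391/2390 ≈ 0.1636.
Standard error under H₀: √(0.1753×0.8247/2390) = 0.0078.
z = (0.1636 − 0.1753)/0.0078 = -0.0117/0.0078 = -1.50.

z = -1.50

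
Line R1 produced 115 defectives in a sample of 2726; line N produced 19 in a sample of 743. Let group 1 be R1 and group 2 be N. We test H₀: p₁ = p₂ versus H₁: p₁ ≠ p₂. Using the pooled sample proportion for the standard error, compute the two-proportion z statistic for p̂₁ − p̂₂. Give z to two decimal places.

p̂₁ = 115/2726 ≈ 0.0422, p̂₂ = 19/743 ≈ 0.0256.
Pooled p̂ = (115+19)/(2726+743) = 134/3469 = 0.0386.
SE = √(0.0371357 × 0.00171273) = 0.0080.
z = (0.0422 − 0.0256)/0.0080 = 0.0166/0.0080 = 2.08.
Two-sided p-value ≈ 2·Φ(−2.083) = 0.0372.

z = 2.08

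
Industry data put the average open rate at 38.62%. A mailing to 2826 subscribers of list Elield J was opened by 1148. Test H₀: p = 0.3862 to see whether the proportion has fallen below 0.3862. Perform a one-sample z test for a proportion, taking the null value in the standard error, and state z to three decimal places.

z = 2.187

p̂ = 1148/2826 = 0.40623.
SE = √(p₀(1−p₀)/n) = √(0.23705/2826) = 0.00916.
z = (0.40623 − 0.3862)/0.00916 = 0.02003/0.00916 = 2.187.
p-value = P(Z < 2.187) ≈ 0.9856.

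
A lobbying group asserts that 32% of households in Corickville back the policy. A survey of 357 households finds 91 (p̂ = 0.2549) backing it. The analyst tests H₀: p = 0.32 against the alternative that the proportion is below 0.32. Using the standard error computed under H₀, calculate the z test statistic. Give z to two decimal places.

p̂ = 91/357 ≈ 0.2549.
Under H₀, SE = √(0.32·0.68/357) = √(0.000609524) = 0.0247.
z = (0.2549 − 0.32)/0.0247 = -0.0651/0.0247 = -2.64.

z = -2.64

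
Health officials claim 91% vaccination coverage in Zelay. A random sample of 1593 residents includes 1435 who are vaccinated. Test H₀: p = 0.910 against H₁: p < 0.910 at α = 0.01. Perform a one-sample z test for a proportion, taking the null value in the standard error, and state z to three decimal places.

z = -1.281

p̂ = 1435/1593 ≈ 0.900816.
Under H₀, SE = √(0.91·0.09/1593) = √(5.14124e-05) = 0.007170.
z = (0.900816 − 0.91)/0.007170 = -0.009184/0.007170 = -1.281.
p-value = P(Z < -1.281) ≈ 0.1001. With α = 0.01, fail to reject H₀.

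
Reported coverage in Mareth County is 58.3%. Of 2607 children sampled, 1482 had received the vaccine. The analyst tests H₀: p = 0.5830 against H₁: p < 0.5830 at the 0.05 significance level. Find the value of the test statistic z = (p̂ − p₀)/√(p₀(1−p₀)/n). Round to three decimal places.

p̂ = 1482/2607 ≈ 0.568470.
Standard error under H₀: √(0.583×0.417/2607) = 0.009657.
z = (0.568470 − 0.583)/0.009657 = -0.014530/0.009657 = -1.505.
p-value = P(Z < -1.505) ≈ 0.0662, so at α = 0.05 we fail to reject H₀.

z = -1.505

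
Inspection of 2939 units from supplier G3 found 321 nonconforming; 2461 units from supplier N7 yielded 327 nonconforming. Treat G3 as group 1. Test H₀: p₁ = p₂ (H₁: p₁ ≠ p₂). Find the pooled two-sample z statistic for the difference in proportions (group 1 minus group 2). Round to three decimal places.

z = -2.664

p̂₁ = 321/2939 = 0.109221, p̂₂ = 327/2461 = 0.132873.
Pooled p̂ = (321+327)/(2939+2461) = 648/5400 = 0.120000.
SE = √(p̂(1−p̂)(1/n₁+1/n₂)) = √(0.120000·0.880000·0.000746591) = √(7.884e-05) = 0.008879.
z = (0.109221 − 0.132873)/0.008879 = -0.023652/0.008879 = -2.664.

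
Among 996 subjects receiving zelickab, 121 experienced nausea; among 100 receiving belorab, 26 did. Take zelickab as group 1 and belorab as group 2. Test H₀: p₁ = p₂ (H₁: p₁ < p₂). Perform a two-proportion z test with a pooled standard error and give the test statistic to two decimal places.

z = -3.87

p̂₁ = 121/996 = 0.12149, p̂₂ = 26/100 = 0.26000.
Pooled p̂ = (121+26)/(996+100) = 147/1096 = 0.13412.
SE = √(0.116135 × 0.011004) = 0.03575.
z = (0.12149 − 0.26000)/0.03575 = -0.13851/0.03575 = -3.87.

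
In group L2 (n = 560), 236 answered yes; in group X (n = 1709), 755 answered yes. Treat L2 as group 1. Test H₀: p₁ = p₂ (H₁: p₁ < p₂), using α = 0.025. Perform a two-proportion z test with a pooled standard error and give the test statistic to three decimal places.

p̂₁ = 236/560 ≈ 0.42143, p̂₂ = 755/1709 ≈ 0.44178.
Pooled p̂ = (236+755)/(560+1709) = 991/2269 = 0.43676.
SE = √(p̂(1−p̂)(1/n₁+1/n₂)) = √(0.43676·0.56324·0.00237085) = √(0.00058323) = 0.02415.
z = (0.42143 − 0.44178)/0.02415 = -0.02035/0.02415 = -0.843.
p-value = P(Z < -0.843) ≈ 0.1997. With α = 0.025, fail to reject H₀.

z = -0.843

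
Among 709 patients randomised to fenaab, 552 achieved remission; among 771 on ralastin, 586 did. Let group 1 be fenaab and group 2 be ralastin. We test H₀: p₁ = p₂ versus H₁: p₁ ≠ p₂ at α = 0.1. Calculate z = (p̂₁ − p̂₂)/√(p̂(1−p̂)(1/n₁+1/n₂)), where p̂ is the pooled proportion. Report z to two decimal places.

z = 0.84

p̂₁ = 552/709 = 0.7786, p̂₂ = 586/771 = 0.7601.
Pooled p̂ = (552+586)/(709+771) = 1138/1480 = 0.7689.
SE = √(p̂(1−p̂)(1/n₁+1/n₂)) = √(0.7689·0.2311·0.00270745) = √(0.000481068) = 0.0219.
z = (0.7786 − 0.7601)/0.0219 = 0.0185/0.0219 = 0.84.
Two-sided p-value ≈ 2·Φ(−0.844) = 0.3987, so at α = 0.1 we fail to reject H₀.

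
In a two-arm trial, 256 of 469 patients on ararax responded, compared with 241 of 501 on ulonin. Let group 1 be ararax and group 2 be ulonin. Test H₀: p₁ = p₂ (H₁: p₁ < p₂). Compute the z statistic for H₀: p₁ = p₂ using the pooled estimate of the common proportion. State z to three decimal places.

z = 2.018

p̂₁ = 256/469 = 0.545842, p̂₂ = 241/501 = 0.481038.
Pooled p̂ = (256+241)/(469+501) = 497/970 = 0.512371.
SE = √(p̂(1−p̂)(1/n₁+1/n₂)) = √(0.512371·0.487629·0.0041282) = √(0.00103142) = 0.032116.
z = (0.545842 − 0.481038)/0.032116 = 0.064804/0.032116 = 2.018.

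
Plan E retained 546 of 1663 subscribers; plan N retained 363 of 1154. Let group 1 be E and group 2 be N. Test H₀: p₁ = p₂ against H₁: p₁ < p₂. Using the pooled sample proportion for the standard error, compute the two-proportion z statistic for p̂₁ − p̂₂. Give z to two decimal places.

z = 0.77

p̂₁ = 546/1663 = 0.3283, p̂₂ = 363/1154 = 0.3146.
Pooled p̂ = (546+363)/(1663+1154) = 909/2817 = 0.3227.
SE = √(0.218559 × 0.00146787) = 0.0179.
z = (0.3283 − 0.3146)/0.0179 = 0.0137/0.0179 = 0.77.
p-value = P(Z < 0.768) ≈ 0.7789.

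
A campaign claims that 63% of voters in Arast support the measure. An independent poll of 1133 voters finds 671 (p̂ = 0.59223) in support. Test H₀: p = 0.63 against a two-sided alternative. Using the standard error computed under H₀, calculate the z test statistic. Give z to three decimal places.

z = -2.633

p̂ = 671/1133 ≈ 0.592233.
SE = √(p₀(1−p₀)/n) = √(0.2331/1133) = 0.014344.
z = (0.592233 − 0.63)/0.014344 = -0.037767/0.014344 = -2.633.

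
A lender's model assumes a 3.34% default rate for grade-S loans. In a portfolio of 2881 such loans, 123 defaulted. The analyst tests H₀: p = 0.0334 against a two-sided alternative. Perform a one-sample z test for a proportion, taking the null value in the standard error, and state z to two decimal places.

z = 2.78

p̂ = 123/2881 = 0.042694.
Under H₀, SE = √(0.0334·0.9666/2881) = √(1.1206e-05) = 0.003348.
z = (0.042694 − 0.0334)/0.003348 = 0.009294/0.003348 = 2.78.
Two-sided p-value ≈ 2·Φ(−2.776) = 0.0055.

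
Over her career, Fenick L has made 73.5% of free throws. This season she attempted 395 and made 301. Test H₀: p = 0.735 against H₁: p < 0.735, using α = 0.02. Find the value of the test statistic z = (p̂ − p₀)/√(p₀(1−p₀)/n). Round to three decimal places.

z = 1.217

p̂ = 301/395 = 0.76203.
Standard error under H₀: √(0.735×0.265/395) = 0.02221.
z = (0.76203 − 0.735)/0.02221 = 0.02703/0.02221 = 1.217.
p-value = P(Z < 1.217) ≈ 0.8882. With α = 0.02, fail to reject H₀.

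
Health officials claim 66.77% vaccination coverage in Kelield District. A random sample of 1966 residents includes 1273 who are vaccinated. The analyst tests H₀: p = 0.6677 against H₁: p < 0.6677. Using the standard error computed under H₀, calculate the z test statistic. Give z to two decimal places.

p̂ = 1273/1966 = 0.64751.
SE = √(p₀(1−p₀)/n) = √(0.22188/1966) = 0.01062.
z = (0.64751 − 0.6677)/0.01062 = -0.02019/0.01062 = -1.90.
p-value = P(Z < -1.901) ≈ 0.0287.

z = -1.90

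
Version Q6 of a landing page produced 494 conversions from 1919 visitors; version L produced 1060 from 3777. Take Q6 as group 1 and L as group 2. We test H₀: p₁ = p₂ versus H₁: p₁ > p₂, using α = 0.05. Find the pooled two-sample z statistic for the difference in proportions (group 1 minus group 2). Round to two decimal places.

p̂₁ = 494/1919 ≈ 0.2574, p̂₂ = 1060/3777 ≈ 0.2806.
Pooled p̂ = (494+1060)/(1919+3777) = 1554/5696 = 0.2728.
SE = √(0.198391 × 0.000785865) = 0.0125.
z = (0.2574 − 0.2806)/0.0125 = -0.0232/0.0125 = -1.86.
p-value = P(Z > -1.860) ≈ 0.9685. With α = 0.05, fail to reject H₀.

z = -1.86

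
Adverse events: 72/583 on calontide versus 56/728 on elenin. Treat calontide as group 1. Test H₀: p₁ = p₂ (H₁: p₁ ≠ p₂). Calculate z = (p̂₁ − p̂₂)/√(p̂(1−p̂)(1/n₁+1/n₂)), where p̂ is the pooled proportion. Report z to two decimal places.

p̂₁ = 72/583 = 0.1235, p̂₂ = 56/728 = 0.0769.
Pooled p̂ = (72+56)/(583+728) = 128/1311 = 0.0976.
SE = √(0.0881027 × 0.00308889) = 0.0165.
z = (0.1235 − 0.0769)/0.0165 = 0.0466/0.0165 = 2.82.
p-value = 2·P(Z > 2.823) ≈ 0.0048.

z = 2.82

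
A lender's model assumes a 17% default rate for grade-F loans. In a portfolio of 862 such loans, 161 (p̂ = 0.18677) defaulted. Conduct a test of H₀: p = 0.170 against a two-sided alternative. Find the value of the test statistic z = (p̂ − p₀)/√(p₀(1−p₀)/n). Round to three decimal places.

z = 1.311

p̂ = 161/862 = 0.18677.
Standard error under H₀: √(0.17×0.83/862) = 0.01279.
z = (0.18677 − 0.17)/0.01279 = 0.01677/0.01279 = 1.311.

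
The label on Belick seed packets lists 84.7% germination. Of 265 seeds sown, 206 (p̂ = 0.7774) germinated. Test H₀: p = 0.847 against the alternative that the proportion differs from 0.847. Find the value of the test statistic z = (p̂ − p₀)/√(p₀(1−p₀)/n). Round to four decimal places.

z = -3.1492

p̂ = 206/265 = 0.777358.
Under H₀, SE = √(0.847·0.153/265) = √(0.000489023) = 0.022114.
z = (0.777358 − 0.847)/0.022114 = -0.069642/0.022114 = -3.1492.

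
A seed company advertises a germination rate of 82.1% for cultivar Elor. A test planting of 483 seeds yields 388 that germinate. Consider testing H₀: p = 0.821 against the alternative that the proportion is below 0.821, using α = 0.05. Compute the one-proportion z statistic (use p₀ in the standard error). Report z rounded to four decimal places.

z = -1.0140

p̂ = 388/483 ≈ 0.803313.
Under H₀, SE = √(0.821·0.179/483) = √(0.000304263) = 0.017443.
z = (0.803313 − 0.821)/0.017443 = -0.017687/0.017443 = -1.0140.
p-value = P(Z < -1.014) ≈ 0.1553. With α = 0.05, fail to reject H₀.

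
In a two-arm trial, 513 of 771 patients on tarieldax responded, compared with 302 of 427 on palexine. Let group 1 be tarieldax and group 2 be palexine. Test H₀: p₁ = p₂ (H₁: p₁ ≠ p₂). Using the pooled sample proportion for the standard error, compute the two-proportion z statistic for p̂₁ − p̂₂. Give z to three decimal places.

p̂₁ = 513/771 ≈ 0.66537, p̂₂ = 302/427 ≈ 0.70726.
Pooled p̂ = (513+302)/(771+427) = 815/1198 = 0.68030.
SE = √(0.217492 × 0.00363894) = 0.02813.
z = (0.66537 − 0.70726)/0.02813 = -0.04189/0.02813 = -1.489.
p-value = 2·P(Z > 1.489) ≈ 0.1365.

z = -1.489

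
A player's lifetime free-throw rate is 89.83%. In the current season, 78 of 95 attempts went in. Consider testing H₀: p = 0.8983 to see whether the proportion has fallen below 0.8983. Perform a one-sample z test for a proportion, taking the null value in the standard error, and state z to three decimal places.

z = -2.491

p̂ = 78/95 = 0.82105.
Standard error under H₀: √(0.8983×0.1017/95) = 0.03101.
z = (0.82105 − 0.8983)/0.03101 = -0.07725/0.03101 = -2.491.
p-value = P(Z < -2.491) ≈ 0.0064.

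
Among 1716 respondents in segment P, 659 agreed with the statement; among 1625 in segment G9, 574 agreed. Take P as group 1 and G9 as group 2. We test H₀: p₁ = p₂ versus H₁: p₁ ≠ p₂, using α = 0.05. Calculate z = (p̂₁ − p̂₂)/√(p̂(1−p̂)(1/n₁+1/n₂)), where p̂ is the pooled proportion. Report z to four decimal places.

z = 1.8441

p̂₁ = 659/1716 = 0.384033, p̂₂ = 574/1625 = 0.353231.
Pooled p̂ = (659+574)/(1716+1625) = 1233/3341 = 0.369051.
SE = √(p̂(1−p̂)(1/n₁+1/n₂)) = √(0.369051·0.630949·0.00119814) = √(0.000278989) = 0.016703.
z = (0.384033 − 0.353231)/0.016703 = 0.030802/0.016703 = 1.8441.
Two-sided p-value ≈ 2·Φ(−1.844) = 0.0652; since p > α = 0.05, fail to reject H₀.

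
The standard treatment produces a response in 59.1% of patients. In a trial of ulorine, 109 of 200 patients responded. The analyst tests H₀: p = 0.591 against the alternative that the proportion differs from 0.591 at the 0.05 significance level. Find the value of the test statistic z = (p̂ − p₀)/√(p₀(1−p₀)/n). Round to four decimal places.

z = -1.3232

p̂ = 109/200 = 0.545000.
Standard error under H₀: √(0.591×0.409/200) = 0.034765.
z = (0.545000 − 0.591)/0.034765 = -0.046000/0.034765 = -1.3232.
Two-sided p-value ≈ 2·Φ(−1.323) = 0.1858. With α = 0.05, fail to reject H₀.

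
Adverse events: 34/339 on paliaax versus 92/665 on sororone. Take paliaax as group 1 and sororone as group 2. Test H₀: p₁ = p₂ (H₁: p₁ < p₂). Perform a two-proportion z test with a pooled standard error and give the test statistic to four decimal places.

z = -1.7211

p̂₁ = 34/339 ≈ 0.100295, p̂₂ = 92/665 ≈ 0.138346.
Pooled p̂ = (34+92)/(339+665) = 126/1004 = 0.125498.
SE = √(p̂(1−p̂)(1/n₁+1/n₂)) = √(0.125498·0.874502·0.00445361) = √(0.000488776) = 0.022108.
z = (0.100295 − 0.138346)/0.022108 = -0.038051/0.022108 = -1.7211.
p-value = P(Z < -1.721) ≈ 0.0426.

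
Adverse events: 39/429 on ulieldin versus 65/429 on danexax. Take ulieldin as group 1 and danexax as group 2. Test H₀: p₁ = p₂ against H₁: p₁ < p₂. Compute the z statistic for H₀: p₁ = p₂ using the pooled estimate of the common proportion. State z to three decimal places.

z = -2.720

p̂₁ = 39/429 = 0.09091, p̂₂ = 65/429 = 0.15152.
Pooled p̂ = (39+65)/(429+429) = 104/858 = 0.12121.
SE = √(0.10652 × 0.004662) = 0.02228.
z = (0.09091 − 0.15152)/0.02228 = -0.06061/0.02228 = -2.720.
p-value = P(Z < -2.720) ≈ 0.0033.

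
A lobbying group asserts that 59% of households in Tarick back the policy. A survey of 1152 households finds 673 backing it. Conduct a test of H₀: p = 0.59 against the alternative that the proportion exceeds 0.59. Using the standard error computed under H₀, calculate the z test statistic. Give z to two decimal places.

p̂ = 673/1152 ≈ 0.5842.
Under H₀, SE = √(0.59·0.41/1152) = √(0.000209983) = 0.0145.
z = (0.5842 − 0.59)/0.0145 = -0.0058/0.0145 = -0.40.

z = -0.40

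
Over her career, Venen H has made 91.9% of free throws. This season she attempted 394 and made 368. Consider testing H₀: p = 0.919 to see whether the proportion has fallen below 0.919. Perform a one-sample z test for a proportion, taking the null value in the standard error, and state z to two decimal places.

p̂ = 368/394 ≈ 0.9340.
SE = √(p₀(1−p₀)/n) = √(0.074439/394) = 0.0137.
z = (0.9340 − 0.919)/0.0137 = 0.0150/0.0137 = 1.09.

z = 1.09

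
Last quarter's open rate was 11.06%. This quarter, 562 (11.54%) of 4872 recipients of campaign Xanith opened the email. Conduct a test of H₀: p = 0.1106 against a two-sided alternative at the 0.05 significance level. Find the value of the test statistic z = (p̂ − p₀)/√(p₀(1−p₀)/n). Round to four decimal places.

z = 1.0578

p̂ = 562/4872 = 0.1153530.
SE = √(p₀(1−p₀)/n) = √(0.098368/4872) = 0.0044934.
z = (0.1153530 − 0.1106)/0.0044934 = 0.0047530/0.0044934 = 1.0578.
p-value = 2·P(Z > 1.058) ≈ 0.2902. With α = 0.05, fail to reject H₀.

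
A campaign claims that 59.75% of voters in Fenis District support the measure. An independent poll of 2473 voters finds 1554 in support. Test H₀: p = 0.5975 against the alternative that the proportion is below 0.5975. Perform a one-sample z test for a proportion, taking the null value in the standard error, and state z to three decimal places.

z = 3.132

p̂ = 1554/2473 = 0.628387.
Under H₀, SE = √(0.5975·0.4025/2473) = √(9.72478e-05) = 0.009861.
z = (0.628387 − 0.5975)/0.009861 = 0.030887/0.009861 = 3.132.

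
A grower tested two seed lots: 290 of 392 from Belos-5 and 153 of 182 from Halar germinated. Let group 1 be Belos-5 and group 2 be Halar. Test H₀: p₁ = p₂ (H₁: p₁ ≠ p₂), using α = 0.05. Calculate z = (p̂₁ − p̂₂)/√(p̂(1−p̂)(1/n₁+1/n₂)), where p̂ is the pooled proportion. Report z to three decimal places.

p̂₁ = 290/392 ≈ 0.739796, p̂₂ = 153/182 ≈ 0.840659.
Pooled p̂ = (290+153)/(392+182) = 443/574 = 0.771777.
SE = √(p̂(1−p̂)(1/n₁+1/n₂)) = √(0.771777·0.228223·0.00804553) = √(0.00141712) = 0.037645.
z = (0.739796 − 0.840659)/0.037645 = -0.100863/0.037645 = -2.679.
p-value = 2·P(Z > 2.679) ≈ 0.0074, so at α = 0.05 we reject H₀.

z = -2.679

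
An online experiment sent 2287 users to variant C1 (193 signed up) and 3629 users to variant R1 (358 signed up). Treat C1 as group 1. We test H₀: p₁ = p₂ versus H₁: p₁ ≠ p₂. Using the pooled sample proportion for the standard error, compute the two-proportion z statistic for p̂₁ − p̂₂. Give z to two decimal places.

p̂₁ = 193/2287 = 0.08439, p̂₂ = 358/3629 = 0.09865.
Pooled p̂ = (193+358)/(2287+3629) = 551/5916 = 0.09314.
SE = √(0.0844627 × 0.000712812) = 0.00776.
z = (0.08439 − 0.09865)/0.00776 = -0.01426/0.00776 = -1.84.

z = -1.84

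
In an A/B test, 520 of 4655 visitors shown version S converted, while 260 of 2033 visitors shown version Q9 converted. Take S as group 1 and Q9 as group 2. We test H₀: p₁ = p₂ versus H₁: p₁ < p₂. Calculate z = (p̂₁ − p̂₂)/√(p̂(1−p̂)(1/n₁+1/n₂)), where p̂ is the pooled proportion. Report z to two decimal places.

z = -1.90

p̂₁ = 520/4655 = 0.11171, p̂₂ = 260/2033 = 0.12789.
Pooled p̂ = (520+260)/(4655+2033) = 780/6688 = 0.11663.
SE = √(0.103025 × 0.000706707) = 0.00853.
z = (0.11171 − 0.12789)/0.00853 = -0.01618/0.00853 = -1.90.
p-value = P(Z < -1.896) ≈ 0.0290.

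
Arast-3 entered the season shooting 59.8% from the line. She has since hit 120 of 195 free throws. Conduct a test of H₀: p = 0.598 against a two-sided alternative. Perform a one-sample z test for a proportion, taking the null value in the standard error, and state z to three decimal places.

z = 0.495

p̂ = 120/195 ≈ 0.61538.
SE = √(p₀(1−p₀)/n) = √(0.2404/195) = 0.03511.
z = (0.61538 − 0.598)/0.03511 = 0.01738/0.03511 = 0.495.
p-value = 2·P(Z > 0.495) ≈ 0.6205.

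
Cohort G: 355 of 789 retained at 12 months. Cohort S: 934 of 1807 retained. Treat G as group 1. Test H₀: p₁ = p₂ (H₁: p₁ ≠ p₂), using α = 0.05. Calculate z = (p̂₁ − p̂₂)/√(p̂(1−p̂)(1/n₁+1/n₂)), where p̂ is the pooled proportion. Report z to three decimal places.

p̂₁ = 355/789 ≈ 0.449937, p̂₂ = 934/1807 ≈ 0.516879.
Pooled p̂ = (355+934)/(789+1807) = 1289/2596 = 0.496533.
SE = √(p̂(1−p̂)(1/n₁+1/n₂)) = √(0.496533·0.503467·0.00182083) = √(0.000455186) = 0.021335.
z = (0.449937 − 0.516879)/0.021335 = -0.066942/0.021335 = -3.138.
Two-sided p-value ≈ 2·Φ(−3.138) = 0.0017, so at α = 0.05 we reject H₀.

z = -3.138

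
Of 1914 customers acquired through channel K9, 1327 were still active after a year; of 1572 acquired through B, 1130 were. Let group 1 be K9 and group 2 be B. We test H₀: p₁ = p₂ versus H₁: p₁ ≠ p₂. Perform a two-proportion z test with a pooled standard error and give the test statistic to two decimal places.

z = -1.64

p̂₁ = 1327/1914 ≈ 0.69331, p̂₂ = 1130/1572 ≈ 0.71883.
Pooled p̂ = (1327+1130)/(1914+1572) = 2457/3486 = 0.70482.
SE = √(p̂(1−p̂)(1/n₁+1/n₂)) = √(0.70482·0.29518·0.0011586) = √(0.000241045) = 0.01553.
z = (0.69331 − 0.71883)/0.01553 = -0.02552/0.01553 = -1.64.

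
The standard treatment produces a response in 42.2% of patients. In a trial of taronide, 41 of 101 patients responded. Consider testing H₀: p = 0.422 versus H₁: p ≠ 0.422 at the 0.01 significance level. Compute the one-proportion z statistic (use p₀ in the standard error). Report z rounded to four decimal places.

p̂ = 41/101 ≈ 0.405941.
Under H₀, SE = √(0.422·0.578/101) = √(0.00241501) = 0.049143.
z = (0.405941 − 0.422)/0.049143 = -0.016059/0.049143 = -0.3268.
p-value = 2·P(Z > 0.327) ≈ 0.7438. With α = 0.01, fail to reject H₀.

z = -0.3268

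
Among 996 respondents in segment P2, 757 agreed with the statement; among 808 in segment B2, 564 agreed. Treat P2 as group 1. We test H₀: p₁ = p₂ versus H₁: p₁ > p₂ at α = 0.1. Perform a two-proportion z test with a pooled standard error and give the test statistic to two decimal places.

p̂₁ = 757/996 ≈ 0.76004, p̂₂ = 564/808 ≈ 0.69802.
Pooled p̂ = (757+564)/(996+808) = 1321/1804 = 0.73226.
SE = √(0.196055 × 0.00224164) = 0.02096.
z = (0.76004 − 0.69802)/0.02096 = 0.06202/0.02096 = 2.96.
p-value = P(Z > 2.958) ≈ 0.0015. With α = 0.1, reject H₀.

z = 2.96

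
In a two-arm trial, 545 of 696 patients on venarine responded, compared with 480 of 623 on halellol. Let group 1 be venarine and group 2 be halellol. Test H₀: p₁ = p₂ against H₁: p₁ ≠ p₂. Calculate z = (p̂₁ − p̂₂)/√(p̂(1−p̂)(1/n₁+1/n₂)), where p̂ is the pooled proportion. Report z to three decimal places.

z = 0.548

p̂₁ = 545/696 = 0.78305, p̂₂ = 480/623 = 0.77047.
Pooled p̂ = (545+480)/(696+623) = 1025/1319 = 0.77710.
SE = √(p̂(1−p̂)(1/n₁+1/n₂)) = √(0.77710·0.22290·0.00304192) = √(0.000526901) = 0.02295.
z = (0.78305 − 0.77047)/0.02295 = 0.01258/0.02295 = 0.548.
p-value = 2·P(Z > 0.548) ≈ 0.5836.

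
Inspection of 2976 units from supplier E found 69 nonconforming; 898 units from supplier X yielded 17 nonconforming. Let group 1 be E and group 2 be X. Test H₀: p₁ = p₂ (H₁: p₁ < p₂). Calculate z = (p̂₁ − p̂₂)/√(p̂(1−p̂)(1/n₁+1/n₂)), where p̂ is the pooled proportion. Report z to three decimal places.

z = 0.758

p̂₁ = 69/2976 ≈ 0.023185, p̂₂ = 17/898 ≈ 0.018931.
Pooled p̂ = (69+17)/(2976+898) = 86/3874 = 0.022199.
SE = √(p̂(1−p̂)(1/n₁+1/n₂)) = √(0.022199·0.977801·0.00144961) = √(3.14659e-05) = 0.005609.
z = (0.023185 − 0.018931)/0.005609 = 0.004254/0.005609 = 0.758.
p-value = P(Z < 0.758) ≈ 0.7759.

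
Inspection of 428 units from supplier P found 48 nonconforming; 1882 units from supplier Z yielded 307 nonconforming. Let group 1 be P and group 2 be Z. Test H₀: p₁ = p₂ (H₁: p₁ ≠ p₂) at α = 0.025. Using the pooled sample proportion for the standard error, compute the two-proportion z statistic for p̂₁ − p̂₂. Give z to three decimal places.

z = -2.639

p̂₁ = 48/428 = 0.112150, p̂₂ = 307/1882 = 0.163124.
Pooled p̂ = (48+307)/(428+1882) = 355/2310 = 0.153680.
SE = √(p̂(1−p̂)(1/n₁+1/n₂)) = √(0.153680·0.846320·0.0028678) = √(0.000372992) = 0.019313.
z = (0.112150 − 0.163124)/0.019313 = -0.050974/0.019313 = -2.639.
Two-sided p-value ≈ 2·Φ(−2.639) = 0.0083. With α = 0.025, reject H₀.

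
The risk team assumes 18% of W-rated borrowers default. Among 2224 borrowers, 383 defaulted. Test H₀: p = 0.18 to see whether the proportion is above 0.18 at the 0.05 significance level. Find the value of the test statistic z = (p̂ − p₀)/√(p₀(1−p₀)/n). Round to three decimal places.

z = -0.956

p̂ = 383/2224 = 0.17221.
SE = √(p₀(1−p₀)/n) = √(0.1476/2224) = 0.00815.
z = (0.17221 − 0.18)/0.00815 = -0.00779/0.00815 = -0.956.
p-value = P(Z > -0.956) ≈ 0.8305; since p > α = 0.05, fail to reject H₀.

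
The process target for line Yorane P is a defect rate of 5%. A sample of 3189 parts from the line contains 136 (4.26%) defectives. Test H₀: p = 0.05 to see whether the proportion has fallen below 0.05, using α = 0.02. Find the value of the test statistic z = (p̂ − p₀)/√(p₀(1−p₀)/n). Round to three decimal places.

p̂ = 136/3189 ≈ 0.042647.
SE = √(p₀(1−p₀)/n) = √(0.0475/3189) = 0.003859.
z = (0.042647 − 0.05)/0.003859 = -0.007353/0.003859 = -1.905.
p-value = P(Z < -1.905) ≈ 0.0284, so at α = 0.02 we fail to reject H₀.

z = -1.905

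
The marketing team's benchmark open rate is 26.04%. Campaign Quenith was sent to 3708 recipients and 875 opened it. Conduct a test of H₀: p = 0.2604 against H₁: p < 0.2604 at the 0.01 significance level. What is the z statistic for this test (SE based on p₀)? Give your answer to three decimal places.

z = -3.389

p̂ = 875/3708 = 0.235976.
Standard error under H₀: √(0.2604×0.7396/3708) = 0.007207.
z = (0.235976 − 0.2604)/0.007207 = -0.024424/0.007207 = -3.389.
p-value = P(Z < -3.389) ≈ 0.0004; since p < α = 0.01, reject H₀.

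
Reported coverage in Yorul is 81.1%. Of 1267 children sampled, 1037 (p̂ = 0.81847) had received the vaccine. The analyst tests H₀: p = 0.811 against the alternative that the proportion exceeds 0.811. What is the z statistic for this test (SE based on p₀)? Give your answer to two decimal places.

z = 0.68

p̂ = 1037/1267 ≈ 0.8185.
Under H₀, SE = √(0.811·0.189/1267) = √(0.000120978) = 0.0110.
z = (0.8185 − 0.811)/0.0110 = 0.0075/0.0110 = 0.68.
p-value = P(Z > 0.679) ≈ 0.2486.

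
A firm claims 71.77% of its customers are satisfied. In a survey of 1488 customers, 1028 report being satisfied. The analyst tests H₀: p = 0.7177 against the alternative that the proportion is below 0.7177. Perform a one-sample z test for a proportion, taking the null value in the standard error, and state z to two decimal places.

p̂ = 1028/1488 ≈ 0.69086.
Under H₀, SE = √(0.7177·0.2823/1488) = √(0.00013616) = 0.01167.
z = (0.69086 − 0.7177)/0.01167 = -0.02684/0.01167 = -2.30.
p-value = P(Z < -2.300) ≈ 0.0107.

z = -2.30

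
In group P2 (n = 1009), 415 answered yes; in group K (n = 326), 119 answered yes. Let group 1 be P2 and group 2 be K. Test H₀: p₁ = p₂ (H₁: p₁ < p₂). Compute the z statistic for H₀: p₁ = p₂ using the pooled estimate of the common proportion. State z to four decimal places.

z = 1.4825

p̂₁ = 415/1009 ≈ 0.4112983, p̂₂ = 119/326 ≈ 0.3650307.
Pooled p̂ = (415+119)/(1009+326) = 534/1335 = 0.4000000.
SE = √(0.24 × 0.00405856) = 0.0312099.
z = (0.4112983 − 0.3650307)/0.0312099 = 0.0462676/0.0312099 = 1.4825.
p-value = P(Z < 1.482) ≈ 0.9309.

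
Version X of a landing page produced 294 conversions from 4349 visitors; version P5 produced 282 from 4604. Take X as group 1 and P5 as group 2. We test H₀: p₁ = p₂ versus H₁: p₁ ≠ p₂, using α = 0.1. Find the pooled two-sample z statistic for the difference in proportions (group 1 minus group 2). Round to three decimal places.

p̂₁ = 294/4349 ≈ 0.06760, p̂₂ = 282/4604 ≈ 0.06125.
Pooled p̂ = (294+282)/(4349+4604) = 576/8953 = 0.06434.
SE = √(p̂(1−p̂)(1/n₁+1/n₂)) = √(0.06434·0.93566·0.00044714) = √(2.69164e-05) = 0.00519.
z = (0.06760 − 0.06125)/0.00519 = 0.00635/0.00519 = 1.224.
p-value = 2·P(Z > 1.224) ≈ 0.2209. With α = 0.1, fail to reject H₀.

z = 1.224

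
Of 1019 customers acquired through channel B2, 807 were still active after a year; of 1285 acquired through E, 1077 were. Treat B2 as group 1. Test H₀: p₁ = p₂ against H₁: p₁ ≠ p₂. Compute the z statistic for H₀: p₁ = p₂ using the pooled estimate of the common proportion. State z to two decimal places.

p̂₁ = 807/1019 ≈ 0.7920, p̂₂ = 1077/1285 ≈ 0.8381.
Pooled p̂ = (807+1077)/(1019+1285) = 1884/2304 = 0.8177.
SE = √(p̂(1−p̂)(1/n₁+1/n₂)) = √(0.8177·0.1823·0.00175956) = √(0.000262283) = 0.0162.
z = (0.7920 − 0.8381)/0.0162 = -0.0461/0.0162 = -2.85.
Two-sided p-value ≈ 2·Φ(−2.851) = 0.0044.

z = -2.85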